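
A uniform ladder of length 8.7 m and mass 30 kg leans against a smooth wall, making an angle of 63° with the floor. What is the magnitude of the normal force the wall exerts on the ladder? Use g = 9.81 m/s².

N_wall ≈ 75 N

Take moments about the foot of the ladder.
Ladder weight 30×9.81 = 294.3 N acts at 4.35 m along the ladder; its horizontal arm is 4.35·cos63° = 1.975 m → τ = 581.2 N·m clockwise.
Wall normal N acts horizontally at the top; its moment arm is the height L sinθ = 8.7·sin63° = 7.752 m, counterclockwise.
Στ = 0 ⇒ N × 7.752 = 581.2 ⇒ N = 75 N.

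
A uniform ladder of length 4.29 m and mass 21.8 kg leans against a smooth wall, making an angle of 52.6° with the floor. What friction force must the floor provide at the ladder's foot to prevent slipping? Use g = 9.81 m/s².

f ≈ 81.8 N

Taking torques about the foot of the ladder:
Ladder weight 21.8×9.81 = 213.9 N acts at 2.145 m along the ladder; its horizontal arm is 2.145·cos52.6° = 1.303 m → τ = 278.7 N·m clockwise.
Wall normal N acts horizontally at the top; its moment arm is the height L sinθ = 4.29·sin52.6° = 3.408 m, counterclockwise.
Setting net torque to zero: N × 3.408 = 278.7 → N = 81.8 N.
ΣFx = 0: friction at the foot balances the wall's push, so f = N_wall = 81.8 N.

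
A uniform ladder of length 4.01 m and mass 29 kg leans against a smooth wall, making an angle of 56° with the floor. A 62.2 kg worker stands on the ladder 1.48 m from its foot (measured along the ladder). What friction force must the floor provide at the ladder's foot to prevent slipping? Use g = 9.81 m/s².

f ≈ 248 N

Taking torques about the foot of the ladder:
Ladder weight 29×9.81 = 284.5 N acts at 2.005 m along the ladder; its horizontal arm is 2.005·cos56° = 1.121 m → τ = 318.9 N·m clockwise.
Worker: 62.2×9.81 = 610.2 N at 1.48 m → arm 0.8276 m → τ = 505 N·m clockwise.
Wall normal N acts horizontally at the top; its moment arm is the height L sinθ = 4.01·sin56° = 3.324 m, counterclockwise.
Setting net torque to zero: N × 3.324 = 823.9 → N = 248 N.
ΣFx = 0: friction at the foot balances the wall's push, so f = N_wall = 248 N.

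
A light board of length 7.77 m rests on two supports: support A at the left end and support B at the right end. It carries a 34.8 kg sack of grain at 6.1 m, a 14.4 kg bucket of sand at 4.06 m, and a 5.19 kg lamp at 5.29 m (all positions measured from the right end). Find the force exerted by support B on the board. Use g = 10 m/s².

R_B ≈ 160 N

Sum moments about support A (its reaction then has zero moment arm).
Sack of grain: 34.8 × 10 = 348 N down at 6.1 m → arm 1.67 m, τ = 348 × 1.67 = 581.2 N·m clockwise.
Bucket of sand: 14.4 × 10 = 144 N down at 4.06 m → arm 3.71 m, τ = 144 × 3.71 = 534.2 N·m clockwise.
Lamp: 5.19 × 10 = 51.9 N down at 5.29 m → arm 2.48 m, τ = 51.9 × 2.48 = 128.7 N·m clockwise.
Net load moment about support A = 1244 N·m clockwise.
Reaction R at support B is upward at 0 m, arm 7.77 m → moment R × 7.77 counterclockwise.
Balancing moments: R × 7.77 = 1244, giving R = 160 N.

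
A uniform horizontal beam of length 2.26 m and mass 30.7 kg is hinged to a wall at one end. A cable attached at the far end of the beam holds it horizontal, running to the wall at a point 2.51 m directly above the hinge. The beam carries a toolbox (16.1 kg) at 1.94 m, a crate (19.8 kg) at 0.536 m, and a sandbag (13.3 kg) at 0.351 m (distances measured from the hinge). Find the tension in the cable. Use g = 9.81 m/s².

Take moments about the hinge.
Beam weight: 30.7 × 9.81 = 301.2 N down at 1.13 m → arm 1.13 m, τ = 301.2 × 1.13 = 340.4 N·m clockwise.
Toolbox: 16.1 × 9.81 = 157.9 N down at 1.94 m → arm 1.94 m, τ = 157.9 × 1.94 = 306.3 N·m clockwise.
Crate: 19.8 × 9.81 = 194.2 N down at 0.536 m → arm 0.536 m, τ = 194.2 × 0.536 = 104.1 N·m clockwise.
Sandbag: 13.3 × 9.81 = 130.5 N down at 0.351 m → arm 0.351 m, τ = 130.5 × 0.351 = 45.81 N·m clockwise.
Total clockwise load moment = 796.6 N·m.
The cable tension T acts at 2.26 m; only its component perpendicular to the beam, T sinθ, produces torque. sinθ = h/√(h²+d²) = 2.51/√(2.51²+2.26²) = 0.7431.
Setting net torque to zero: T × 2.26 × 0.7431 = 796.6 → T = 796.6 / 1.679 = 474 N.

T ≈ 474 N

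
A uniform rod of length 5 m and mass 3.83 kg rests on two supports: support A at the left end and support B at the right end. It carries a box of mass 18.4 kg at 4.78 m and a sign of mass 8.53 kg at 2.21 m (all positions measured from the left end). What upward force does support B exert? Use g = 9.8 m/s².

R_B ≈ 228 N

About support A:
Beam weight: 3.83 × 9.8 = 37.53 N down at 2.5 m → arm 2.5 m, τ = 37.53 × 2.5 = 93.83 N·m clockwise.
Box: 18.4 × 9.8 = 180.3 N down at 4.78 m → arm 4.78 m, τ = 180.3 × 4.78 = 861.8 N·m clockwise.
Sign: 8.53 × 9.8 = 83.59 N down at 2.21 m → arm 2.21 m, τ = 83.59 × 2.21 = 184.7 N·m clockwise.
Net load moment about support A = 1140 N·m clockwise.
Reaction R at support B is upward at 5 m, arm 5 m → moment R × 5 counterclockwise.
Setting net torque to zero: R × 5 = 1140 → R = 228 N.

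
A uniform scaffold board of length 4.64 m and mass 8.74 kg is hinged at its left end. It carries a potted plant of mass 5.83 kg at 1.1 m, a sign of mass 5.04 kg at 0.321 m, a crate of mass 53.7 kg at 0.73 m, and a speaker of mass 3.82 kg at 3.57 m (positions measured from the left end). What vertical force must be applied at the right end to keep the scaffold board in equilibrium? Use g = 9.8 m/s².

F ≈ 171 N

Choose the left end as the axis so the unknown pivot reaction has zero arm there.
Beam weight: 8.74 × 9.8 = 85.65 N down at 2.32 m → arm 2.32 m, τ = 85.65 × 2.32 = 198.7 N·m clockwise.
Potted plant: 5.83 × 9.8 = 57.13 N down at 1.1 m → arm 1.1 m, τ = 57.13 × 1.1 = 62.84 N·m clockwise.
Sign: 5.04 × 9.8 = 49.39 N down at 0.321 m → arm 0.321 m, τ = 49.39 × 0.321 = 15.85 N·m clockwise.
Crate: 53.7 × 9.8 = 526.3 N down at 0.73 m → arm 0.73 m, τ = 526.3 × 0.73 = 384.2 N·m clockwise.
Speaker: 3.82 × 9.8 = 37.44 N down at 3.57 m → arm 3.57 m, τ = 37.44 × 3.57 = 133.7 N·m clockwise.
Net moment of the loads = 795.3 N·m clockwise.
The upward force F acts at the right end, arm 4.64 m, giving F × 4.64 counterclockwise.
For rotational equilibrium, F × 4.64 = 795.3, so F = 795.3 / 4.64 = 171 N.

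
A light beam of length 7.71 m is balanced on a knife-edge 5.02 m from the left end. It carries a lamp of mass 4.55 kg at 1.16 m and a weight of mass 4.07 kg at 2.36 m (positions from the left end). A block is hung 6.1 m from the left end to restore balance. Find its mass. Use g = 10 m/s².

Sum moments about the knife-edge (at 5.02 m from the left end) (the support reaction has zero arm there).
Lamp: 4.55 × 10 = 45.5 N down at 1.16 m → arm 3.86 m, τ = 45.5 × 3.86 = 175.6 N·m counterclockwise.
Weight: 4.07 × 10 = 40.7 N down at 2.36 m → arm 2.66 m, τ = 40.7 × 2.66 = 108.3 N·m counterclockwise.
Net moment of known loads = 283.9 N·m counterclockwise.
An unknown mass m at 6.1 m has arm 1.08 m; its moment is m·g·1.08 clockwise.
Balancing moments: m × 10 × 1.08 = 283.9, giving m = 283.9 / (10 × 1.08) = 26.3 kg.

m ≈ 26.3 kg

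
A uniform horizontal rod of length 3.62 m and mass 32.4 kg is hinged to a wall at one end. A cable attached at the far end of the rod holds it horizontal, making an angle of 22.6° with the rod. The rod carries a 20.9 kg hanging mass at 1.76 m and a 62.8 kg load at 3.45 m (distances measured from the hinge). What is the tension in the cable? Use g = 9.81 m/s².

Choose the hinge as the axis so the unknown hinge reaction has zero arm there.
Beam weight: 32.4 × 9.81 = 317.8 N down at 1.81 m → arm 1.81 m, τ = 317.8 × 1.81 = 575.2 N·m clockwise.
Hanging mass: 20.9 × 9.81 = 205 N down at 1.76 m → arm 1.76 m, τ = 205 × 1.76 = 360.8 N·m clockwise.
Load: 62.8 × 9.81 = 616.1 N down at 3.45 m → arm 3.45 m, τ = 616.1 × 3.45 = 2126 N·m clockwise.
Total clockwise load moment = 3062 N·m.
The cable tension T acts at 3.62 m; only its component perpendicular to the rod, T sinθ, produces torque. sin 22.6° = 0.3843.
Setting net torque to zero: T × 3.62 × 0.3843 = 3062 → T = 3062 / 1.391 = 2200 N.

T ≈ 2200 N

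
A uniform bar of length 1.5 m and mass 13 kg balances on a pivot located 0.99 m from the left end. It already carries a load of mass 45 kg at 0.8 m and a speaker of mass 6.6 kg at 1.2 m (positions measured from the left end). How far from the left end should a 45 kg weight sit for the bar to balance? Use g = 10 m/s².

Choose the pivot (at 0.99 m from the left end) as the axis so the support reaction has zero arm there.
Beam weight: 13 × 10 = 130 N down at 0.75 m → arm 0.24 m, τ = 130 × 0.24 = 31.2 N·m counterclockwise.
Load: 45 × 10 = 450 N down at 0.8 m → arm 0.19 m, τ = 450 × 0.19 = 85.5 N·m counterclockwise.
Speaker: 6.6 × 10 = 66 N down at 1.2 m → arm 0.21 m, τ = 66 × 0.21 = 13.86 N·m clockwise.
Net moment of existing loads = 102.8 N·m counterclockwise.
The weight weighs 45 × 10 = 450 N and must supply an equal clockwise moment, so its lever arm about the pivot is 102.8 / 450 = 0.228 m.
That puts it at 0.99 + 0.228 = 1.22 m from the left end.

x ≈ 1.22 m from the left end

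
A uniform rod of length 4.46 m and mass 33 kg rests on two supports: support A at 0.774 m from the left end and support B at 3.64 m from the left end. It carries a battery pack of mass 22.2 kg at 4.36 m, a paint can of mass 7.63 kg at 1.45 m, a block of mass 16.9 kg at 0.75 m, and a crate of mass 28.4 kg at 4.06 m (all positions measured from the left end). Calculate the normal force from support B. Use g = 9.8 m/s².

R_B ≈ 772 N

Taking torques about support A:
Beam weight: 33 × 9.8 = 323.4 N down at 2.23 m → arm 1.456 m, τ = 323.4 × 1.456 = 470.9 N·m clockwise.
Battery pack: 22.2 × 9.8 = 217.6 N down at 4.36 m → arm 3.586 m, τ = 217.6 × 3.586 = 780.3 N·m clockwise.
Paint can: 7.63 × 9.8 = 74.77 N down at 1.45 m → arm 0.676 m, τ = 74.77 × 0.676 = 50.54 N·m clockwise.
Block: 16.9 × 9.8 = 165.6 N down at 0.75 m → arm 0.024 m, τ = 165.6 × 0.024 = 3.974 N·m counterclockwise.
Crate: 28.4 × 9.8 = 278.3 N down at 4.06 m → arm 3.286 m, τ = 278.3 × 3.286 = 914.5 N·m clockwise.
Net load moment about support A = 2212 N·m clockwise.
Reaction R at support B is upward at 3.64 m, arm 2.866 m → moment R × 2.866 counterclockwise.
Balancing moments: R × 2.866 = 2212, giving R = 772 N.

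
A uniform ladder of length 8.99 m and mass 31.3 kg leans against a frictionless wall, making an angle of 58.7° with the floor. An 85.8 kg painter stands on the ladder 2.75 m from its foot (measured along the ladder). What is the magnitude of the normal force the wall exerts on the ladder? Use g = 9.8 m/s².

N_wall ≈ 250 N

Take moments about the foot of the ladder.
Ladder weight 31.3×9.8 = 306.7 N acts at 4.495 m along the ladder; its horizontal arm is 4.495·cos58.7° = 2.335 m → τ = 716.1 N·m clockwise.
Painter: 85.8×9.8 = 840.8 N at 2.75 m → arm 1.429 m → τ = 1202 N·m clockwise.
Wall normal N acts horizontally at the top; its moment arm is the height L sinθ = 8.99·sin58.7° = 7.682 m, counterclockwise.
Setting net torque to zero: N × 7.682 = 1918 → N = 250 N.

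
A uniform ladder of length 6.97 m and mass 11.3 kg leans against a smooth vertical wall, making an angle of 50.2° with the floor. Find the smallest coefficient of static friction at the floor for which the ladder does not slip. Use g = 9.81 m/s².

About the foot of the ladder:
Ladder weight 11.3×9.81 = 110.9 N acts at 3.485 m along the ladder; its horizontal arm is 3.485·cos50.2° = 2.231 m → τ = 247.4 N·m clockwise.
Wall normal N acts horizontally at the top; its moment arm is the height L sinθ = 6.97·sin50.2° = 5.355 m, counterclockwise.
Balancing moments: N × 5.355 = 247.4, giving N = 46.2 N.
ΣFx = 0 ⇒ f = N_wall = 46.2 N. ΣFy = 0 ⇒ N_floor = 110.9 N.
μ_min = f / N_floor = 46.2 / 110.9 = 0.417.

μ_min ≈ 0.417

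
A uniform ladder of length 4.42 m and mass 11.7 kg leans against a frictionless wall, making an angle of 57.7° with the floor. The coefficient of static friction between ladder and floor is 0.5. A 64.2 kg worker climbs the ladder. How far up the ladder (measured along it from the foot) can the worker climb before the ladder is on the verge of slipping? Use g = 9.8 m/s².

Taking torques about the foot of the ladder:
Ladder weight 11.7×9.8 = 114.7 N acts at 2.21 m along the ladder; its horizontal arm is 2.21·cos57.7° = 1.181 m → τ = 135.5 N·m clockwise.
Worker weight 64.2×9.8 = 629.2 N at distance d → arm d·cos57.7° → τ = 629.2·d·0.5344 clockwise.
Wall normal N at the top has arm L sinθ = 3.736 m counterclockwise, so Στ = 0 gives N·3.736 = 135.5 + 336.2·d.
ΣFy = 0 ⇒ N_floor = 743.9 N, so the maximum friction is μ_s·N_floor = 0.5×743.9 = 371.9 N. ΣFx = 0 ⇒ N_wall = f, so at the slipping point N = 371.9 N.
Substituting: 371.9×3.736 = 135.5 + 336.2·d ⇒ d = (1389 − 135.5) / 336.2 = 3.73 m.

d ≈ 3.73 m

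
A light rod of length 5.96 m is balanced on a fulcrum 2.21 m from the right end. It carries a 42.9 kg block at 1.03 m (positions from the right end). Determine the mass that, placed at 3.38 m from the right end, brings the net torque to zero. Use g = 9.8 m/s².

m ≈ 43.3 kg

Choose the fulcrum (at 2.21 m from the right end) as the axis so the support reaction has zero arm there.
Block: 42.9 × 9.8 = 420.4 N down at 1.03 m → arm 1.18 m, τ = 420.4 × 1.18 = 496.1 N·m clockwise.
Net moment of known loads = 496.1 N·m clockwise.
An unknown mass m at 3.38 m has arm 1.17 m; its moment is m·g·1.17 counterclockwise.
For rotational equilibrium, m × 9.8 × 1.17 = 496.1, so m = 496.1 / (9.8 × 1.17) = 43.3 kg.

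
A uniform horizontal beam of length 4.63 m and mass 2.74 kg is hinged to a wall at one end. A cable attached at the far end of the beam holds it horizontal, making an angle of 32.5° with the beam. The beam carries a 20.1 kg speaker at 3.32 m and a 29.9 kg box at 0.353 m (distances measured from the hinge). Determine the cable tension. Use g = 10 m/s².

T ≈ 336 N

Taking torques about the hinge:
Beam weight: 2.74 × 10 = 27.4 N down at 2.315 m → arm 2.315 m, τ = 27.4 × 2.315 = 63.43 N·m clockwise.
Speaker: 20.1 × 10 = 201 N down at 3.32 m → arm 3.32 m, τ = 201 × 3.32 = 667.3 N·m clockwise.
Box: 29.9 × 10 = 299 N down at 0.353 m → arm 0.353 m, τ = 299 × 0.353 = 105.5 N·m clockwise.
Total clockwise load moment = 836.2 N·m.
The cable tension T acts at 4.63 m; only its component perpendicular to the beam, T sinθ, produces torque. sin 32.5° = 0.5373.
Στ = 0 ⇒ T × 4.63 × 0.5373 = 836.2 ⇒ T = 836.2 / 2.488 = 336 N.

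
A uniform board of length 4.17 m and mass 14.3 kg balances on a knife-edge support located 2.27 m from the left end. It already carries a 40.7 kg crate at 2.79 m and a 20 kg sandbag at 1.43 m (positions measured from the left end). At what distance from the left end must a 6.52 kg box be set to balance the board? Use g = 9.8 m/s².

About the knife-edge support (at 2.27 m from the left end):
Beam weight: 14.3 × 9.8 = 140.1 N down at 2.085 m → arm 0.185 m, τ = 140.1 × 0.185 = 25.92 N·m counterclockwise.
Crate: 40.7 × 9.8 = 398.9 N down at 2.79 m → arm 0.52 m, τ = 398.9 × 0.52 = 207.4 N·m clockwise.
Sandbag: 20 × 9.8 = 196 N down at 1.43 m → arm 0.84 m, τ = 196 × 0.84 = 164.6 N·m counterclockwise.
Net moment of existing loads = 16.88 N·m clockwise.
The box weighs 6.52 × 9.8 = 63.9 N and must supply an equal counterclockwise moment, so its lever arm about the knife-edge support is 16.88 / 63.9 = 0.264 m.
That puts it at 2.27 − 0.264 = 2.01 m from the left end.

x ≈ 2.01 m from the left end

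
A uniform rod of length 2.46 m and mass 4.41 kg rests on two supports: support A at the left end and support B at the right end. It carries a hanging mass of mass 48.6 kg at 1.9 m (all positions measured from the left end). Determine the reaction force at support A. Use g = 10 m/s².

R_A ≈ 133 N

About support B:
Beam weight: 4.41 × 10 = 44.1 N down at 1.23 m → arm 1.23 m, τ = 44.1 × 1.23 = 54.24 N·m counterclockwise.
Hanging mass: 48.6 × 10 = 486 N down at 1.9 m → arm 0.56 m, τ = 486 × 0.56 = 272.2 N·m counterclockwise.
Net load moment about support B = 326.4 N·m counterclockwise.
Reaction R at support A is upward at 0 m, arm 2.46 m → moment R × 2.46 clockwise.
Στ = 0 ⇒ R × 2.46 = 326.4 ⇒ R = 133 N.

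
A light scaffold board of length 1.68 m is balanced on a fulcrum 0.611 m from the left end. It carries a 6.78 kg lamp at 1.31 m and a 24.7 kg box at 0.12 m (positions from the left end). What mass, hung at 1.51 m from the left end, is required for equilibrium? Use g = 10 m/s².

m ≈ 8.22 kg

Choose the fulcrum (at 0.611 m from the left end) as the axis so the support reaction has zero arm there.
Lamp: 6.78 × 10 = 67.8 N down at 1.31 m → arm 0.699 m, τ = 67.8 × 0.699 = 47.39 N·m clockwise.
Box: 24.7 × 10 = 247 N down at 0.12 m → arm 0.491 m, τ = 247 × 0.491 = 121.3 N·m counterclockwise.
Net moment of known loads = 73.91 N·m counterclockwise.
An unknown mass m at 1.51 m has arm 0.899 m; its moment is m·g·0.899 clockwise.
Setting net torque to zero: m × 10 × 0.899 = 73.91 → m = 73.91 / (10 × 0.899) = 8.22 kg.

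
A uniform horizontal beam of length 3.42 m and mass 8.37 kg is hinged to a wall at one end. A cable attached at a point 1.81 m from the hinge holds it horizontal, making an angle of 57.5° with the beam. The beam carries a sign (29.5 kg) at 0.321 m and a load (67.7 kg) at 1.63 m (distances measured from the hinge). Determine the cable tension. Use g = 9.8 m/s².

T ≈ 861 N

Choose the hinge as the axis so the unknown hinge reaction has zero arm there.
Beam weight: 8.37 × 9.8 = 82.03 N down at 1.71 m → arm 1.71 m, τ = 82.03 × 1.71 = 140.3 N·m clockwise.
Sign: 29.5 × 9.8 = 289.1 N down at 0.321 m → arm 0.321 m, τ = 289.1 × 0.321 = 92.8 N·m clockwise.
Load: 67.7 × 9.8 = 663.5 N down at 1.63 m → arm 1.63 m, τ = 663.5 × 1.63 = 1082 N·m clockwise.
Total clockwise load moment = 1315 N·m.
The cable tension T acts at 1.81 m; only its component perpendicular to the beam, T sinθ, produces torque. sin 57.5° = 0.8434.
For rotational equilibrium, T × 1.81 × 0.8434 = 1315, so T = 1315 / 1.527 = 861 N.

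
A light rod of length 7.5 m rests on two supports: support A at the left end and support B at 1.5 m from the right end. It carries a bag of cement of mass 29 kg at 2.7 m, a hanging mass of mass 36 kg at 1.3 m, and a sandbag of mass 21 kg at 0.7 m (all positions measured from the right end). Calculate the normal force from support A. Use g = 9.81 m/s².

R_A ≈ 17.7 N

Sum moments about support B (its reaction then has zero moment arm).
Bag of cement: 29 × 9.81 = 284.5 N down at 2.7 m → arm 1.2 m, τ = 284.5 × 1.2 = 341.4 N·m counterclockwise.
Hanging mass: 36 × 9.81 = 353.2 N down at 1.3 m → arm 0.2 m, τ = 353.2 × 0.2 = 70.64 N·m clockwise.
Sandbag: 21 × 9.81 = 206 N down at 0.7 m → arm 0.8 m, τ = 206 × 0.8 = 164.8 N·m clockwise.
Net load moment about support B = 106 N·m counterclockwise.
Reaction R at support A is upward at 7.5 m, arm 6 m → moment R × 6 clockwise.
Στ = 0 ⇒ R × 6 = 106 ⇒ R = 17.7 N.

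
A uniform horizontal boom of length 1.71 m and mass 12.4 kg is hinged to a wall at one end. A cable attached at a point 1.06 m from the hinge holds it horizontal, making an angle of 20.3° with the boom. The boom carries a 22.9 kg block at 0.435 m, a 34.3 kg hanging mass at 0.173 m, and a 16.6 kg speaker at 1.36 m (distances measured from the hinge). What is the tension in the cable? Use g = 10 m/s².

T ≈ 1330 N

Choose the hinge as the axis so the unknown hinge reaction has zero arm there.
Beam weight: 12.4 × 10 = 124 N down at 0.855 m → arm 0.855 m, τ = 124 × 0.855 = 106 N·m clockwise.
Block: 22.9 × 10 = 229 N down at 0.435 m → arm 0.435 m, τ = 229 × 0.435 = 99.61 N·m clockwise.
Hanging mass: 34.3 × 10 = 343 N down at 0.173 m → arm 0.173 m, τ = 343 × 0.173 = 59.34 N·m clockwise.
Speaker: 16.6 × 10 = 166 N down at 1.36 m → arm 1.36 m, τ = 166 × 1.36 = 225.8 N·m clockwise.
Total clockwise load moment = 490.8 N·m.
The cable tension T acts at 1.06 m; only its component perpendicular to the boom, T sinθ, produces torque. sin 20.3° = 0.3469.
Στ = 0 ⇒ T × 1.06 × 0.3469 = 490.8 ⇒ T = 490.8 / 0.3677 = 1330 N.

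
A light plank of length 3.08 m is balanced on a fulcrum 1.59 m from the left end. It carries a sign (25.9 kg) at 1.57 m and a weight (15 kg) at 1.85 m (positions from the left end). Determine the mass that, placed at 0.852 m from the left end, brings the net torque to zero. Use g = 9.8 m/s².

m ≈ 4.58 kg

Taking torques about the fulcrum (at 1.59 m from the left end):
Sign: 25.9 × 9.8 = 253.8 N down at 1.57 m → arm 0.02 m, τ = 253.8 × 0.02 = 5.076 N·m counterclockwise.
Weight: 15 × 9.8 = 147 N down at 1.85 m → arm 0.26 m, τ = 147 × 0.26 = 38.22 N·m clockwise.
Net moment of known loads = 33.14 N·m clockwise.
An unknown mass m at 0.852 m has arm 0.738 m; its moment is m·g·0.738 counterclockwise.
Setting net torque to zero: m × 9.8 × 0.738 = 33.14 → m = 33.14 / (9.8 × 0.738) = 4.58 kg.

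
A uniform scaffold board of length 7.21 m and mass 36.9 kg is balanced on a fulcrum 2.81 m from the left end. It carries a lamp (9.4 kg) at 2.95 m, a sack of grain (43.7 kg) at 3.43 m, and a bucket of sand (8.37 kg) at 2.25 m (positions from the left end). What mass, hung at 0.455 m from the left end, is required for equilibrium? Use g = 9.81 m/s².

m ≈ 22.5 kg

Sum moments about the fulcrum (at 2.81 m from the left end) (the support reaction has zero arm there).
Beam weight: 36.9 × 9.81 = 362 N down at 3.605 m → arm 0.795 m, τ = 362 × 0.795 = 287.8 N·m clockwise.
Lamp: 9.4 × 9.81 = 92.21 N down at 2.95 m → arm 0.14 m, τ = 92.21 × 0.14 = 12.91 N·m clockwise.
Sack of grain: 43.7 × 9.81 = 428.7 N down at 3.43 m → arm 0.62 m, τ = 428.7 × 0.62 = 265.8 N·m clockwise.
Bucket of sand: 8.37 × 9.81 = 82.11 N down at 2.25 m → arm 0.56 m, τ = 82.11 × 0.56 = 45.98 N·m counterclockwise.
Net moment of known loads = 520.5 N·m clockwise.
An unknown mass m at 0.455 m has arm 2.355 m; its moment is m·g·2.355 counterclockwise.
For rotational equilibrium, m × 9.81 × 2.355 = 520.5, so m = 520.5 / (9.81 × 2.355) = 22.5 kg.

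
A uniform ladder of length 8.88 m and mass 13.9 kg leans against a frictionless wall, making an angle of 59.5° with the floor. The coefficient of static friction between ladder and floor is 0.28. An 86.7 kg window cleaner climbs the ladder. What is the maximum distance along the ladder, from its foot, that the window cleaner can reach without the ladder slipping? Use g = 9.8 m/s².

d ≈ 4.19 m

About the foot of the ladder:
Ladder weight 13.9×9.8 = 136.2 N acts at 4.44 m along the ladder; its horizontal arm is 4.44·cos59.5° = 2.253 m → τ = 306.9 N·m clockwise.
Window cleaner weight 86.7×9.8 = 849.7 N at distance d → arm d·cos59.5° → τ = 849.7·d·0.5075 clockwise.
Wall normal N at the top has arm L sinθ = 7.651 m counterclockwise, so Στ = 0 gives N·7.651 = 306.9 + 431.2·d.
ΣFy = 0 ⇒ N_floor = 985.9 N, so the maximum friction is μ_s·N_floor = 0.28×985.9 = 276.1 N. ΣFx = 0 ⇒ N_wall = f, so at the slipping point N = 276.1 N.
Substituting: 276.1×7.651 = 306.9 + 431.2·d ⇒ d = (2112 − 306.9) / 431.2 = 4.19 m.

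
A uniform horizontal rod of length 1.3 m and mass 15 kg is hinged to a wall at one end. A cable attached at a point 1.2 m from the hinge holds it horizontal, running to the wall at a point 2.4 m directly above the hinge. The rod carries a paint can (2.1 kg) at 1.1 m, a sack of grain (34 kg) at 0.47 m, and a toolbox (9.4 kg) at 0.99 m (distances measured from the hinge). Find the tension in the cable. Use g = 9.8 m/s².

T ≈ 341 N

Take moments about the hinge.
Beam weight: 15 × 9.8 = 147 N down at 0.65 m → arm 0.65 m, τ = 147 × 0.65 = 95.55 N·m clockwise.
Paint can: 2.1 × 9.8 = 20.58 N down at 1.1 m → arm 1.1 m, τ = 20.58 × 1.1 = 22.64 N·m clockwise.
Sack of grain: 34 × 9.8 = 333.2 N down at 0.47 m → arm 0.47 m, τ = 333.2 × 0.47 = 156.6 N·m clockwise.
Toolbox: 9.4 × 9.8 = 92.12 N down at 0.99 m → arm 0.99 m, τ = 92.12 × 0.99 = 91.2 N·m clockwise.
Total clockwise load moment = 366 N·m.
The cable tension T acts at 1.2 m; only its component perpendicular to the rod, T sinθ, produces torque. sinθ = h/√(h²+d²) = 2.4/√(2.4²+1.2²) = 0.8944.
Setting net torque to zero: T × 1.2 × 0.8944 = 366 → T = 366 / 1.073 = 341 N.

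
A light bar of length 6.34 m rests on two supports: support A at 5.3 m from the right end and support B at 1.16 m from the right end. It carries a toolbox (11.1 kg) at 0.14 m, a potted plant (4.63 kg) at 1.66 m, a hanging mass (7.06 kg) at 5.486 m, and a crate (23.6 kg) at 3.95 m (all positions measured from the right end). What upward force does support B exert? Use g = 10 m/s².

Sum moments about support A (its reaction then has zero moment arm).
Toolbox: 11.1 × 10 = 111 N down at 0.14 m → arm 5.16 m, τ = 111 × 5.16 = 572.8 N·m clockwise.
Potted plant: 4.63 × 10 = 46.3 N down at 1.66 m → arm 3.64 m, τ = 46.3 × 3.64 = 168.5 N·m clockwise.
Hanging mass: 7.06 × 10 = 70.6 N down at 5.486 m → arm 0.186 m, τ = 70.6 × 0.186 = 13.13 N·m counterclockwise.
Crate: 23.6 × 10 = 236 N down at 3.95 m → arm 1.35 m, τ = 236 × 1.35 = 318.6 N·m clockwise.
Net load moment about support A = 1047 N·m clockwise.
Reaction R at support B is upward at 1.16 m, arm 4.14 m → moment R × 4.14 counterclockwise.
Balancing moments: R × 4.14 = 1047, giving R = 253 N.

R_B ≈ 253 N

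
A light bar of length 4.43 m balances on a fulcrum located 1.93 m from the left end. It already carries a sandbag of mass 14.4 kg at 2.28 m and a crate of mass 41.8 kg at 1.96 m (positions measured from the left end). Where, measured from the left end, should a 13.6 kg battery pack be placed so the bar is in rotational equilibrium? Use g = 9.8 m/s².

Take moments about the fulcrum (at 1.93 m from the left end).
Sandbag: 14.4 × 9.8 = 141.1 N down at 2.28 m → arm 0.35 m, τ = 141.1 × 0.35 = 49.38 N·m clockwise.
Crate: 41.8 × 9.8 = 409.6 N down at 1.96 m → arm 0.03 m, τ = 409.6 × 0.03 = 12.29 N·m clockwise.
Net moment of existing loads = 61.67 N·m clockwise.
The battery pack weighs 13.6 × 9.8 = 133.3 N and must supply an equal counterclockwise moment, so its lever arm about the fulcrum is 61.67 / 133.3 = 0.463 m.
That puts it at 1.93 − 0.463 = 1.47 m from the left end.

x ≈ 1.47 m from the left end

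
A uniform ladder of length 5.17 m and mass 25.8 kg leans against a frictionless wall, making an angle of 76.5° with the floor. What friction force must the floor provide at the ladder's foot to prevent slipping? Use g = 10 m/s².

f ≈ 31 N

Choose the foot of the ladder as the axis so the floor normal and friction both act there and drop out.
Ladder weight 25.8×10 = 258 N acts at 2.585 m along the ladder; its horizontal arm is 2.585·cos76.5° = 0.6035 m → τ = 155.7 N·m clockwise.
Wall normal N acts horizontally at the top; its moment arm is the height L sinθ = 5.17·sin76.5° = 5.027 m, counterclockwise.
Στ = 0 ⇒ N × 5.027 = 155.7 ⇒ N = 31 N.
ΣFx = 0: friction at the foot balances the wall's push, so f = N_wall = 31 N.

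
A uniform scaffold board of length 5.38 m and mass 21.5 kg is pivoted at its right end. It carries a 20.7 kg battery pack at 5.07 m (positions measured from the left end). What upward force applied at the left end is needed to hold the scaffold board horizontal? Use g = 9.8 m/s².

F ≈ 117 N

About the right end:
Beam weight: 21.5 × 9.8 = 210.7 N down at 2.69 m → arm 2.69 m, τ = 210.7 × 2.69 = 566.8 N·m counterclockwise.
Battery pack: 20.7 × 9.8 = 202.9 N down at 5.07 m → arm 0.31 m, τ = 202.9 × 0.31 = 62.9 N·m counterclockwise.
Net moment of the loads = 629.7 N·m counterclockwise.
The upward force F acts at the left end, arm 5.38 m, giving F × 5.38 clockwise.
Στ = 0 ⇒ F × 5.38 = 629.7 ⇒ F = 629.7 / 5.38 = 117 N.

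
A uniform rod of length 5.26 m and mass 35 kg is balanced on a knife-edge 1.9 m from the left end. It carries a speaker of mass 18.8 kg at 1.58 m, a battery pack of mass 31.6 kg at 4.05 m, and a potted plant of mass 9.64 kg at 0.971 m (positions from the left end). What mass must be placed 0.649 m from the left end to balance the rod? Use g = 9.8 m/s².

m ≈ 62.8 kg

Taking torques about the knife-edge (at 1.9 m from the left end):
Beam weight: 35 × 9.8 = 343 N down at 2.63 m → arm 0.73 m, τ = 343 × 0.73 = 250.4 N·m clockwise.
Speaker: 18.8 × 9.8 = 184.2 N down at 1.58 m → arm 0.32 m, τ = 184.2 × 0.32 = 58.94 N·m counterclockwise.
Battery pack: 31.6 × 9.8 = 309.7 N down at 4.05 m → arm 2.15 m, τ = 309.7 × 2.15 = 665.9 N·m clockwise.
Potted plant: 9.64 × 9.8 = 94.47 N down at 0.971 m → arm 0.929 m, τ = 94.47 × 0.929 = 87.76 N·m counterclockwise.
Net moment of known loads = 769.6 N·m clockwise.
An unknown mass m at 0.649 m has arm 1.251 m; its moment is m·g·1.251 counterclockwise.
Setting net torque to zero: m × 9.8 × 1.251 = 769.6 → m = 769.6 / (9.8 × 1.251) = 62.8 kg.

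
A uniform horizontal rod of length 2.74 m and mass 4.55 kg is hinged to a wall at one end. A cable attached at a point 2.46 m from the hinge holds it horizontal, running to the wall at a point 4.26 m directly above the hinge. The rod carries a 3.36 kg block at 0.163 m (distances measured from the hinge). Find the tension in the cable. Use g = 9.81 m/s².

T ≈ 31.2 N

Take moments about the hinge.
Beam weight: 4.55 × 9.81 = 44.64 N down at 1.37 m → arm 1.37 m, τ = 44.64 × 1.37 = 61.16 N·m clockwise.
Block: 3.36 × 9.81 = 32.96 N down at 0.163 m → arm 0.163 m, τ = 32.96 × 0.163 = 5.372 N·m clockwise.
Total clockwise load moment = 66.53 N·m.
The cable tension T acts at 2.46 m; only its component perpendicular to the rod, T sinθ, produces torque. sinθ = h/√(h²+d²) = 4.26/√(4.26²+2.46²) = 0.866.
Στ = 0 ⇒ T × 2.46 × 0.866 = 66.53 ⇒ T = 66.53 / 2.13 = 31.2 N.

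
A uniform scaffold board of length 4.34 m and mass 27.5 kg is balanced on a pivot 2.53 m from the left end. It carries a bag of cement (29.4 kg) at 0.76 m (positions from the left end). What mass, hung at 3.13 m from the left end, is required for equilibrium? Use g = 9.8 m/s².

m ≈ 103 kg

Choose the pivot (at 2.53 m from the left end) as the axis so the support reaction has zero arm there.
Beam weight: 27.5 × 9.8 = 269.5 N down at 2.17 m → arm 0.36 m, τ = 269.5 × 0.36 = 97.02 N·m counterclockwise.
Bag of cement: 29.4 × 9.8 = 288.1 N down at 0.76 m → arm 1.77 m, τ = 288.1 × 1.77 = 509.9 N·m counterclockwise.
Net moment of known loads = 606.9 N·m counterclockwise.
An unknown mass m at 3.13 m has arm 0.6 m; its moment is m·g·0.6 clockwise.
For rotational equilibrium, m × 9.8 × 0.6 = 606.9, so m = 606.9 / (9.8 × 0.6) = 103 kg.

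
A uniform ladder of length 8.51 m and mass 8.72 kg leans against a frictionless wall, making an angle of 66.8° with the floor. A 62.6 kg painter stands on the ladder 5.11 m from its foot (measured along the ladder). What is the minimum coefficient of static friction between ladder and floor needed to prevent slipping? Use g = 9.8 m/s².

μ_min ≈ 0.252

Taking torques about the foot of the ladder:
Ladder weight 8.72×9.8 = 85.46 N acts at 4.255 m along the ladder; its horizontal arm is 4.255·cos66.8° = 1.676 m → τ = 143.2 N·m clockwise.
Painter: 62.6×9.8 = 613.5 N at 5.11 m → arm 2.013 m → τ = 1235 N·m clockwise.
Wall normal N acts horizontally at the top; its moment arm is the height L sinθ = 8.51·sin66.8° = 7.822 m, counterclockwise.
Setting net torque to zero: N × 7.822 = 1378 → N = 176.2 N.
ΣFx = 0 ⇒ f = N_wall = 176.2 N. ΣFy = 0 ⇒ N_floor = 699 N.
μ_min = f / N_floor = 176.2 / 699 = 0.252.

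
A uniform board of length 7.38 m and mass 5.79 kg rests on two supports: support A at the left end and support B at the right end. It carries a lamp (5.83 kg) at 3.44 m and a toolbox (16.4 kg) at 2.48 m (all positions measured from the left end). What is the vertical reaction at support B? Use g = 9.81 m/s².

Taking torques about support A:
Beam weight: 5.79 × 9.81 = 56.8 N down at 3.69 m → arm 3.69 m, τ = 56.8 × 3.69 = 209.6 N·m clockwise.
Lamp: 5.83 × 9.81 = 57.19 N down at 3.44 m → arm 3.44 m, τ = 57.19 × 3.44 = 196.7 N·m clockwise.
Toolbox: 16.4 × 9.81 = 160.9 N down at 2.48 m → arm 2.48 m, τ = 160.9 × 2.48 = 399 N·m clockwise.
Net load moment about support A = 805.3 N·m clockwise.
Reaction R at support B is upward at 7.38 m, arm 7.38 m → moment R × 7.38 counterclockwise.
For rotational equilibrium, R × 7.38 = 805.3, so R = 109 N.

R_B ≈ 109 N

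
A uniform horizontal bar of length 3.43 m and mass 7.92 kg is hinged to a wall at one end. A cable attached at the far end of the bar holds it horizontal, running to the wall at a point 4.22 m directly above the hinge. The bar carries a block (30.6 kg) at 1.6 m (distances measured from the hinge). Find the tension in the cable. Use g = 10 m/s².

Choose the hinge as the axis so the unknown hinge reaction has zero arm there.
Beam weight: 7.92 × 10 = 79.2 N down at 1.715 m → arm 1.715 m, τ = 79.2 × 1.715 = 135.8 N·m clockwise.
Block: 30.6 × 10 = 306 N down at 1.6 m → arm 1.6 m, τ = 306 × 1.6 = 489.6 N·m clockwise.
Total clockwise load moment = 625.4 N·m.
The cable tension T acts at 3.43 m; only its component perpendicular to the bar, T sinθ, produces torque. sinθ = h/√(h²+d²) = 4.22/√(4.22²+3.43²) = 0.776.
For rotational equilibrium, T × 3.43 × 0.776 = 625.4, so T = 625.4 / 2.662 = 235 N.

T ≈ 235 N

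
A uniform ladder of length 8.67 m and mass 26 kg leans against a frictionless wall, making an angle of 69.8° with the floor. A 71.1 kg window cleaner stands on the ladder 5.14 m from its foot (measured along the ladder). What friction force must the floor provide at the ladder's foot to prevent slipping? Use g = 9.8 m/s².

Choose the foot of the ladder as the axis so the floor normal and friction both act there and drop out.
Ladder weight 26×9.8 = 254.8 N acts at 4.335 m along the ladder; its horizontal arm is 4.335·cos69.8° = 1.497 m → τ = 381.4 N·m clockwise.
Window cleaner: 71.1×9.8 = 696.8 N at 5.14 m → arm 1.775 m → τ = 1237 N·m clockwise.
Wall normal N acts horizontally at the top; its moment arm is the height L sinθ = 8.67·sin69.8° = 8.137 m, counterclockwise.
Στ = 0 ⇒ N × 8.137 = 1618 ⇒ N = 199 N.
ΣFx = 0: friction at the foot balances the wall's push, so f = N_wall = 199 N.

f ≈ 199 N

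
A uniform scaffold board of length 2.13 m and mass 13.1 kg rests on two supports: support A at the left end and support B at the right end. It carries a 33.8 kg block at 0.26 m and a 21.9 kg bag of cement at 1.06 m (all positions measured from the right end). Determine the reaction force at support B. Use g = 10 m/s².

Take moments about support A.
Beam weight: 13.1 × 10 = 131 N down at 1.065 m → arm 1.065 m, τ = 131 × 1.065 = 139.5 N·m clockwise.
Block: 33.8 × 10 = 338 N down at 0.26 m → arm 1.87 m, τ = 338 × 1.87 = 632.1 N·m clockwise.
Bag of cement: 21.9 × 10 = 219 N down at 1.06 m → arm 1.07 m, τ = 219 × 1.07 = 234.3 N·m clockwise.
Net load moment about support A = 1006 N·m clockwise.
Reaction R at support B is upward at 0 m, arm 2.13 m → moment R × 2.13 counterclockwise.
Setting net torque to zero: R × 2.13 = 1006 → R = 472 N.

R_B ≈ 472 N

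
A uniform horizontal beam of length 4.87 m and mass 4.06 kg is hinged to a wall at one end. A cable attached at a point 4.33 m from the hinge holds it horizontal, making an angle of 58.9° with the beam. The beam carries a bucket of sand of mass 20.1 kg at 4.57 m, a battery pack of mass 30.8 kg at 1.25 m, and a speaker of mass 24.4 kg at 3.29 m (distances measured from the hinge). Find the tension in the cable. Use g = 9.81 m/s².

T ≈ 583 N

Choose the hinge as the axis so the unknown hinge reaction has zero arm there.
Beam weight: 4.06 × 9.81 = 39.83 N down at 2.435 m → arm 2.435 m, τ = 39.83 × 2.435 = 96.99 N·m clockwise.
Bucket of sand: 20.1 × 9.81 = 197.2 N down at 4.57 m → arm 4.57 m, τ = 197.2 × 4.57 = 901.2 N·m clockwise.
Battery pack: 30.8 × 9.81 = 302.1 N down at 1.25 m → arm 1.25 m, τ = 302.1 × 1.25 = 377.6 N·m clockwise.
Speaker: 24.4 × 9.81 = 239.4 N down at 3.29 m → arm 3.29 m, τ = 239.4 × 3.29 = 787.6 N·m clockwise.
Total clockwise load moment = 2163 N·m.
The cable tension T acts at 4.33 m; only its component perpendicular to the beam, T sinθ, produces torque. sin 58.9° = 0.8563.
Setting net torque to zero: T × 4.33 × 0.8563 = 2163 → T = 2163 / 3.708 = 583 N.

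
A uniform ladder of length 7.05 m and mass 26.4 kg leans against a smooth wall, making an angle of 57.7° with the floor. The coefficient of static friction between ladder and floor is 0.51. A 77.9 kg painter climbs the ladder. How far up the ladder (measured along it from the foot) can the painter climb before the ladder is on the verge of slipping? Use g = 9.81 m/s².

Sum moments about the foot of the ladder (the floor normal and friction both act there and drop out).
Ladder weight 26.4×9.81 = 259 N acts at 3.525 m along the ladder; its horizontal arm is 3.525·cos57.7° = 1.884 m → τ = 488 N·m clockwise.
Painter weight 77.9×9.81 = 764.2 N at distance d → arm d·cos57.7° → τ = 764.2·d·0.5344 clockwise.
Wall normal N at the top has arm L sinθ = 5.959 m counterclockwise, so Στ = 0 gives N·5.959 = 488 + 408.4·d.
ΣFy = 0 ⇒ N_floor = 1023 N, so the maximum friction is μ_s·N_floor = 0.51×1023 = 521.7 N. ΣFx = 0 ⇒ N_wall = f, so at the slipping point N = 521.7 N.
Substituting: 521.7×5.959 = 488 + 408.4·d ⇒ d = (3109 − 488) / 408.4 = 6.42 m.

d ≈ 6.42 m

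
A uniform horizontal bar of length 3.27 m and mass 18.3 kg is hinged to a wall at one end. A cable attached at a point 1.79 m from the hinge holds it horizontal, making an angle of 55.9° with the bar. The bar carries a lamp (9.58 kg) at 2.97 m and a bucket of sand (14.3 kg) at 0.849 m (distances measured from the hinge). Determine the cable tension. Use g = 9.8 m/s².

Taking torques about the hinge:
Beam weight: 18.3 × 9.8 = 179.3 N down at 1.635 m → arm 1.635 m, τ = 179.3 × 1.635 = 293.2 N·m clockwise.
Lamp: 9.58 × 9.8 = 93.88 N down at 2.97 m → arm 2.97 m, τ = 93.88 × 2.97 = 278.8 N·m clockwise.
Bucket of sand: 14.3 × 9.8 = 140.1 N down at 0.849 m → arm 0.849 m, τ = 140.1 × 0.849 = 118.9 N·m clockwise.
Total clockwise load moment = 690.9 N·m.
The cable tension T acts at 1.79 m; only its component perpendicular to the bar, T sinθ, produces torque. sin 55.9° = 0.8281.
Setting net torque to zero: T × 1.79 × 0.8281 = 690.9 → T = 690.9 / 1.482 = 466 N.

T ≈ 466 N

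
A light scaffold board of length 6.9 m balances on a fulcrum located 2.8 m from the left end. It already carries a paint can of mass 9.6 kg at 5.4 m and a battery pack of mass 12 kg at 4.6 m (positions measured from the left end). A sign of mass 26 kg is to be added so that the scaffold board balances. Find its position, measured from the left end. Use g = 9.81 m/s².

x ≈ 1.01 m from the left end

Take moments about the fulcrum (at 2.8 m from the left end).
Paint can: 9.6 × 9.81 = 94.18 N down at 5.4 m → arm 2.6 m, τ = 94.18 × 2.6 = 244.9 N·m clockwise.
Battery pack: 12 × 9.81 = 117.7 N down at 4.6 m → arm 1.8 m, τ = 117.7 × 1.8 = 211.9 N·m clockwise.
Net moment of existing loads = 456.8 N·m clockwise.
The sign weighs 26 × 9.81 = 255.1 N and must supply an equal counterclockwise moment, so its lever arm about the fulcrum is 456.8 / 255.1 = 1.79 m.
That puts it at 2.8 − 1.79 = 1.01 m from the left end.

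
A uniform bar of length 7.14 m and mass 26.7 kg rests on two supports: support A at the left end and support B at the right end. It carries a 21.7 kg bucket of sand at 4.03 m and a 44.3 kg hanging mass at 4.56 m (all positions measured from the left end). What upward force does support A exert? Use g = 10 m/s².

Take moments about support B.
Beam weight: 26.7 × 10 = 267 N down at 3.57 m → arm 3.57 m, τ = 267 × 3.57 = 953.2 N·m counterclockwise.
Bucket of sand: 21.7 × 10 = 217 N down at 4.03 m → arm 3.11 m, τ = 217 × 3.11 = 674.9 N·m counterclockwise.
Hanging mass: 44.3 × 10 = 443 N down at 4.56 m → arm 2.58 m, τ = 443 × 2.58 = 1143 N·m counterclockwise.
Net load moment about support B = 2771 N·m counterclockwise.
Reaction R at support A is upward at 0 m, arm 7.14 m → moment R × 7.14 clockwise.
Setting net torque to zero: R × 7.14 = 2771 → R = 388 N.

R_A ≈ 388 N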